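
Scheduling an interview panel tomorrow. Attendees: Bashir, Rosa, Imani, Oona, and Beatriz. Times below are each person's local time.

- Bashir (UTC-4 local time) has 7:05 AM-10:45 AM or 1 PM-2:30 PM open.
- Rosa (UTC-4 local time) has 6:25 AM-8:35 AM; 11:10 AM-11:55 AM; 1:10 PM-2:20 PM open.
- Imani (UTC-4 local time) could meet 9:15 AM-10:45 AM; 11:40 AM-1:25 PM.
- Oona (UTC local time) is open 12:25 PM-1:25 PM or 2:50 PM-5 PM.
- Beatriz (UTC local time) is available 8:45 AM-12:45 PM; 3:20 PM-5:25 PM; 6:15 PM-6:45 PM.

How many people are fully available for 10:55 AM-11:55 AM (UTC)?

2

Bashir in UTC: 11:05-14:45, 17:00-18:30 (add 4h to convert from UTC-4).
Rosa in UTC: 10:25-12:35, 15:10-15:55, 17:10-18:20 (add 4h to convert from UTC-4).
Imani in UTC: 13:15-14:45, 15:40-17:25 (add 4h to convert from UTC-4).
Oona in UTC: 12:25-13:25, 14:50-17:00.
Beatriz in UTC: 08:45-12:45, 15:20-17:25, 18:15-18:45.
Rosa and Beatriz can make the full 10:55-11:55 slot — that's 2.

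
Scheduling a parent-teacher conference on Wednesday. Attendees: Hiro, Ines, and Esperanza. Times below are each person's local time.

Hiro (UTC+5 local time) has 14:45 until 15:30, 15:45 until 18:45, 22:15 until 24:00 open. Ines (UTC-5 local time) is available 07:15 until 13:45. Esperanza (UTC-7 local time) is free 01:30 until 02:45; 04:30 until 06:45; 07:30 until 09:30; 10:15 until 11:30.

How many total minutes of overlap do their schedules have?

Hiro in UTC: 09:45-10:30, 10:45-13:45, 17:15-19:00 (subtract 5h to convert from UTC+5).
Ines in UTC: 12:15-18:45 (add 5h to convert from UTC-5).
Esperanza in UTC: 08:30-09:45, 11:30-13:45, 14:30-16:30, 17:15-18:30 (add 7h to convert from UTC-7).
Hiro ∩ Ines: 12:15-13:45, 17:15-18:45.
Hiro ∩ Ines ∩ Esperanza: 12:15-13:45, 17:15-18:30.
Summing the common windows: 90 + 75 = 165 minutes.

165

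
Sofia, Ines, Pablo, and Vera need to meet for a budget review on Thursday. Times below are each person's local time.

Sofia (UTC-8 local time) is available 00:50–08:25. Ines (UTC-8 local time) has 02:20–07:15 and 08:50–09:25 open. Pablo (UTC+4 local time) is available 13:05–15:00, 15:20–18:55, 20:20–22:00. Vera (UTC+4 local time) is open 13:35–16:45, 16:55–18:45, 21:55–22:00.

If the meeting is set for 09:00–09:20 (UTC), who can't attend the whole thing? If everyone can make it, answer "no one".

Ines, Pablo, Vera

Sofia in UTC: 08:50-16:25 (add 8h to convert from UTC-8).
Ines in UTC: 10:20-15:15, 16:50-17:25 (add 8h to convert from UTC-8).
Pablo in UTC: 09:05-11:00, 11:20-14:55, 16:20-18:00 (subtract 4h to convert from UTC+4).
Vera in UTC: 09:35-12:45, 12:55-14:45, 17:55-18:00 (subtract 4h to convert from UTC+4).
Sofia: free for 09:00-09:20. Ines: not fully free for 09:00-09:20. Pablo: not fully free for 09:00-09:20. Vera: not fully free for 09:00-09:20.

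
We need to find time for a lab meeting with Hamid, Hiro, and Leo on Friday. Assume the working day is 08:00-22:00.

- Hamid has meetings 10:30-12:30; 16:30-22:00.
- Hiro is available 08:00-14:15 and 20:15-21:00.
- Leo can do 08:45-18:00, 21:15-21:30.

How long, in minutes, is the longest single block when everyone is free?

105

Hamid free: 08:00-10:30, 12:30-16:30 (invert busy blocks within the working day).
Hiro free: 08:00-14:15, 20:15-21:00.
Leo free: 08:45-18:00, 21:15-21:30.
Hamid ∩ Hiro: 08:00-10:30, 12:30-14:15.
Hamid ∩ Hiro ∩ Leo: 08:45-10:30, 12:30-14:15.
So the common availability across everyone is 08:45-10:30, 12:30-14:15.
The longest is 08:45-10:30 at 105 minutes.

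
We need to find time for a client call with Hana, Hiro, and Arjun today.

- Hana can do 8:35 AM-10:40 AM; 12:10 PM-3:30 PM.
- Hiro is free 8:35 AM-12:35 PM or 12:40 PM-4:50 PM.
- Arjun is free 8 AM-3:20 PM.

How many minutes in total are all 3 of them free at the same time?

310

Hana ∩ Hiro: 08:35-10:40, 12:10-12:35, 12:40-15:30.
Hana ∩ Hiro ∩ Arjun: 08:35-10:40, 12:10-12:35, 12:40-15:20.
Those are the intersection windows.
Summing the common windows: 125 + 25 + 160 = 310 minutes.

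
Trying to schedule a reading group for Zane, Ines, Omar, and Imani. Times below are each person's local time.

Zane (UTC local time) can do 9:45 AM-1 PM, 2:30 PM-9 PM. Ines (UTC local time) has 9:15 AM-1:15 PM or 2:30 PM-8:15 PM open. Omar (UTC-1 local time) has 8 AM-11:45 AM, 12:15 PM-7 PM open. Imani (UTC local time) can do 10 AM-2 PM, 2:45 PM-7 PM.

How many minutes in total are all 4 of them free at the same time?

Zane in UTC: 09:45-13:00, 14:30-21:00.
Ines in UTC: 09:15-13:15, 14:30-20:15.
Omar in UTC: 09:00-12:45, 13:15-20:00 (add 1h to convert from UTC-1).
Imani in UTC: 10:00-14:00, 14:45-19:00.
Zane ∩ Ines: 09:45-13:00, 14:30-20:15.
Zane ∩ Ines ∩ Omar: 09:45-12:45, 14:30-20:00.
Zane ∩ Ines ∩ Omar ∩ Imani: 10:00-12:45, 14:45-19:00.
Those are the intersection windows.
Summing the common windows: 165 + 255 = 420 minutes.

420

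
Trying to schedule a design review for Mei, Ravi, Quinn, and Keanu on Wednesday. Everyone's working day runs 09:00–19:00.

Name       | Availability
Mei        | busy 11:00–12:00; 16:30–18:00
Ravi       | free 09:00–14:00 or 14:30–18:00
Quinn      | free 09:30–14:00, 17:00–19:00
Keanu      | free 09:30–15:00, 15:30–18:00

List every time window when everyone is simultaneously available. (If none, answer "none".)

Mei free: 09:00-11:00, 12:00-16:30, 18:00-19:00 (invert busy blocks within the working day).
Ravi free: 09:00-14:00, 14:30-18:00.
Quinn free: 09:30-14:00, 17:00-19:00.
Keanu free: 09:30-15:00, 15:30-18:00.
Mei ∩ Ravi: 09:00-11:00, 12:00-14:00, 14:30-16:30.
Mei ∩ Ravi ∩ Quinn: 09:30-11:00, 12:00-14:00.
Mei ∩ Ravi ∩ Quinn ∩ Keanu: 09:30-11:00, 12:00-14:00.

09:30-11:00, 12:00-14:00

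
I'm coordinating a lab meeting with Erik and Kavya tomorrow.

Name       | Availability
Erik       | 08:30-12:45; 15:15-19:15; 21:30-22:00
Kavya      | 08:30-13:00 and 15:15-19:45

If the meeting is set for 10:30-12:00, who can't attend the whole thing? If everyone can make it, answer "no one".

Erik: free for 10:30-12:00. Kavya: free for 10:30-12:00.

no one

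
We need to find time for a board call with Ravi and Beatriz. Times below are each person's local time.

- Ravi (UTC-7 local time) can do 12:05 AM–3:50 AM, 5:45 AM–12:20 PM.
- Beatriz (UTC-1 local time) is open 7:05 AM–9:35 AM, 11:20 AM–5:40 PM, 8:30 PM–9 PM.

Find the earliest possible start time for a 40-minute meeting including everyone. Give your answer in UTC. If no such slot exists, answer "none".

08:05

Ravi in UTC: 07:05-10:50, 12:45-19:20 (add 7h to convert from UTC-7).
Beatriz in UTC: 08:05-10:35, 12:20-18:40, 21:30-22:00 (add 1h to convert from UTC-1).
Ravi ∩ Beatriz: 08:05-10:35, 12:45-18:40.
The first common window of at least 40 minutes is 08:05-10:35, so the earliest start is 08:05.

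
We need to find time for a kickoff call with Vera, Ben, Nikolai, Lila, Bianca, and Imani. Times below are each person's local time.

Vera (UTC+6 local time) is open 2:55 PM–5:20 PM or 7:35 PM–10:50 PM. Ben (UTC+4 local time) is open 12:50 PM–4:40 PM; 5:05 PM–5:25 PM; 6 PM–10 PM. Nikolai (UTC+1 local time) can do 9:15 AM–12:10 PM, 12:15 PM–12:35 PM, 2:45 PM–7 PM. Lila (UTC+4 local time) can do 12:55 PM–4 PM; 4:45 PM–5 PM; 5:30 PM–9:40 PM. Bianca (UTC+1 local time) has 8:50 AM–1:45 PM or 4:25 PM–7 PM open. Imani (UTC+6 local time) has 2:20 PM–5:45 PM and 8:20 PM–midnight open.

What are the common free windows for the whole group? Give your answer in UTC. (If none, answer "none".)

Vera in UTC: 08:55-11:20, 13:35-16:50 (subtract 6h to convert from UTC+6).
Ben in UTC: 08:50-12:40, 13:05-13:25, 14:00-18:00 (subtract 4h to convert from UTC+4).
Nikolai in UTC: 08:15-11:10, 11:15-11:35, 13:45-18:00 (subtract 1h to convert from UTC+1).
Lila in UTC: 08:55-12:00, 12:45-13:00, 13:30-17:40 (subtract 4h to convert from UTC+4).
Bianca in UTC: 07:50-12:45, 15:25-18:00 (subtract 1h to convert from UTC+1).
Imani in UTC: 08:20-11:45, 14:20-18:00 (subtract 6h to convert from UTC+6).
Vera ∩ Ben: 08:55-11:20, 14:00-16:50.
Vera ∩ Ben ∩ Nikolai: 08:55-11:10, 11:15-11:20, 14:00-16:50.
Vera ∩ Ben ∩ Nikolai ∩ Lila: 08:55-11:10, 11:15-11:20, 14:00-16:50.
Vera ∩ Ben ∩ Nikolai ∩ Lila ∩ Bianca: 08:55-11:10, 11:15-11:20, 15:25-16:50.
Vera ∩ Ben ∩ Nikolai ∩ Lila ∩ Bianca ∩ Imani: 08:55-11:10, 11:15-11:20, 15:25-16:50.

08:55-11:10, 11:15-11:20, 15:25-16:50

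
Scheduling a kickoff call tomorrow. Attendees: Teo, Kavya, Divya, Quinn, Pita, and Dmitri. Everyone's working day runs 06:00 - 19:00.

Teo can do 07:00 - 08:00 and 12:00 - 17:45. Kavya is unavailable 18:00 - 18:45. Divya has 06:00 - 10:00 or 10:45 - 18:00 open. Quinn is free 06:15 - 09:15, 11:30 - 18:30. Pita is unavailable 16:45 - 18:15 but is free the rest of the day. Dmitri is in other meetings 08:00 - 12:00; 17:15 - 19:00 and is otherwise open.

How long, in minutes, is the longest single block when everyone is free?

285

Teo free: 07:00-08:00, 12:00-17:45.
Kavya free: 06:00-18:00, 18:45-19:00 (invert busy blocks within the working day).
Divya free: 06:00-10:00, 10:45-18:00.
Quinn free: 06:15-09:15, 11:30-18:30.
Pita free: 06:00-16:45, 18:15-19:00 (invert busy blocks within the working day).
Dmitri free: 06:00-08:00, 12:00-17:15 (invert busy blocks within the working day).
Teo ∩ Kavya: 07:00-08:00, 12:00-17:45.
Teo ∩ Kavya ∩ Divya: 07:00-08:00, 12:00-17:45.
Teo ∩ Kavya ∩ Divya ∩ Quinn: 07:00-08:00, 12:00-17:45.
Teo ∩ Kavya ∩ Divya ∩ Quinn ∩ Pita: 07:00-08:00, 12:00-16:45.
Teo ∩ Kavya ∩ Divya ∩ Quinn ∩ Pita ∩ Dmitri: 07:00-08:00, 12:00-16:45.
The longest is 12:00-16:45 at 285 minutes.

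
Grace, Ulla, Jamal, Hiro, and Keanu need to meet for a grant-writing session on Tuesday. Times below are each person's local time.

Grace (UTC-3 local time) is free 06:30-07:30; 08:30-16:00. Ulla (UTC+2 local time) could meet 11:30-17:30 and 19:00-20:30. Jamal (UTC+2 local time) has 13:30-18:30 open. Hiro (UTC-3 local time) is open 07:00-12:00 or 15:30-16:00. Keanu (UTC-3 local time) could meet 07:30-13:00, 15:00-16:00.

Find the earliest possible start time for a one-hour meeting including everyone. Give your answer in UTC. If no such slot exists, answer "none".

Grace in UTC: 09:30-10:30, 11:30-19:00 (add 3h to convert from UTC-3).
Ulla in UTC: 09:30-15:30, 17:00-18:30 (subtract 2h to convert from UTC+2).
Jamal in UTC: 11:30-16:30 (subtract 2h to convert from UTC+2).
Hiro in UTC: 10:00-15:00, 18:30-19:00 (add 3h to convert from UTC-3).
Keanu in UTC: 10:30-16:00, 18:00-19:00 (add 3h to convert from UTC-3).
Grace ∩ Ulla: 09:30-10:30, 11:30-15:30, 17:00-18:30.
Grace ∩ Ulla ∩ Jamal: 11:30-15:30.
Grace ∩ Ulla ∩ Jamal ∩ Hiro: 11:30-15:00.
Grace ∩ Ulla ∩ Jamal ∩ Hiro ∩ Keanu: 11:30-15:00.
The first common window of at least 60 minutes is 11:30-15:00, so the earliest start is 11:30.

11:30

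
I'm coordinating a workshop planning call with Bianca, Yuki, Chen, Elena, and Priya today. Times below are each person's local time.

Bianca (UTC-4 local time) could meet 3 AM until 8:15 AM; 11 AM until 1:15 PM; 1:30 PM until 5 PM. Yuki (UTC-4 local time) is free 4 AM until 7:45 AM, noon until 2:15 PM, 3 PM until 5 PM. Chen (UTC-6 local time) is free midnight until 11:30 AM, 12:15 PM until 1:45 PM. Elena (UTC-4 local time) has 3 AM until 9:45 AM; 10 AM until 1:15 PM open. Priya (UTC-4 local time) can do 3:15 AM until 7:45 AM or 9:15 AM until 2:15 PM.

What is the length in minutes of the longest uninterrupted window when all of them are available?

225

Bianca in UTC: 07:00-12:15, 15:00-17:15, 17:30-21:00 (add 4h to convert from UTC-4).
Yuki in UTC: 08:00-11:45, 16:00-18:15, 19:00-21:00 (add 4h to convert from UTC-4).
Chen in UTC: 06:00-17:30, 18:15-19:45 (add 6h to convert from UTC-6).
Elena in UTC: 07:00-13:45, 14:00-17:15 (add 4h to convert from UTC-4).
Priya in UTC: 07:15-11:45, 13:15-18:15 (add 4h to convert from UTC-4).
Bianca ∩ Yuki: 08:00-11:45, 16:00-17:15, 17:30-18:15, 19:00-21:00.
Bianca ∩ Yuki ∩ Chen: 08:00-11:45, 16:00-17:15, 19:00-19:45.
Bianca ∩ Yuki ∩ Chen ∩ Elena: 08:00-11:45, 16:00-17:15.
Bianca ∩ Yuki ∩ Chen ∩ Elena ∩ Priya: 08:00-11:45, 16:00-17:15.
The longest is 08:00-11:45 at 225 minutes.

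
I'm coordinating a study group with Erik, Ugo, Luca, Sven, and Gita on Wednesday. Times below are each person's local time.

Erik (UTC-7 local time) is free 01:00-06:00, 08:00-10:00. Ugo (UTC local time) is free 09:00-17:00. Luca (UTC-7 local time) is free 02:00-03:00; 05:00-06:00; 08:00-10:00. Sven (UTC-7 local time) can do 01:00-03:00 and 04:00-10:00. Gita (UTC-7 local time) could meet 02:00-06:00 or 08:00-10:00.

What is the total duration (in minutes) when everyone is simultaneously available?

Erik in UTC: 08:00-13:00, 15:00-17:00 (add 7h to convert from UTC-7).
Ugo in UTC: 09:00-17:00.
Luca in UTC: 09:00-10:00, 12:00-13:00, 15:00-17:00 (add 7h to convert from UTC-7).
Sven in UTC: 08:00-10:00, 11:00-17:00 (add 7h to convert from UTC-7).
Gita in UTC: 09:00-13:00, 15:00-17:00 (add 7h to convert from UTC-7).
Erik ∩ Ugo: 09:00-13:00, 15:00-17:00.
Erik ∩ Ugo ∩ Luca: 09:00-10:00, 12:00-13:00, 15:00-17:00.
Erik ∩ Ugo ∩ Luca ∩ Sven: 09:00-10:00, 12:00-13:00, 15:00-17:00.
Erik ∩ Ugo ∩ Luca ∩ Sven ∩ Gita: 09:00-10:00, 12:00-13:00, 15:00-17:00.
Summing the common windows: 60 + 60 + 120 = 240 minutes.

240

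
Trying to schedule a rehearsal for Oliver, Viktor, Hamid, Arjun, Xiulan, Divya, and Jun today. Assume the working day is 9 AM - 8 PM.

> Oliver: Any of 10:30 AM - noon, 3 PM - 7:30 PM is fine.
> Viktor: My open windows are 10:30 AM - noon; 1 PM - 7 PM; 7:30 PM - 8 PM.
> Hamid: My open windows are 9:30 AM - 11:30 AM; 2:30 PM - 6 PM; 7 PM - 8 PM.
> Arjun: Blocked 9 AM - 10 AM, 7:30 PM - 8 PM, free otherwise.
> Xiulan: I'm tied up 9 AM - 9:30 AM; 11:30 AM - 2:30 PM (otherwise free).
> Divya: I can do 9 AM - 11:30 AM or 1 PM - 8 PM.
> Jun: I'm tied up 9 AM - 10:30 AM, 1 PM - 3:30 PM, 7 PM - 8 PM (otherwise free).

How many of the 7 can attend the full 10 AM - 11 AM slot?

Oliver free: 10:30-12:00, 15:00-19:30.
Viktor free: 10:30-12:00, 13:00-19:00, 19:30-20:00.
Hamid free: 09:30-11:30, 14:30-18:00, 19:00-20:00.
Arjun free: 10:00-19:30 (invert busy blocks within the working day).
Xiulan free: 09:30-11:30, 14:30-20:00 (invert busy blocks within the working day).
Divya free: 09:00-11:30, 13:00-20:00.
Jun free: 10:30-13:00, 15:30-19:00 (invert busy blocks within the working day).
Hamid, Arjun, Xiulan, and Divya can make the full 10:00-11:00 slot — that's 4.

4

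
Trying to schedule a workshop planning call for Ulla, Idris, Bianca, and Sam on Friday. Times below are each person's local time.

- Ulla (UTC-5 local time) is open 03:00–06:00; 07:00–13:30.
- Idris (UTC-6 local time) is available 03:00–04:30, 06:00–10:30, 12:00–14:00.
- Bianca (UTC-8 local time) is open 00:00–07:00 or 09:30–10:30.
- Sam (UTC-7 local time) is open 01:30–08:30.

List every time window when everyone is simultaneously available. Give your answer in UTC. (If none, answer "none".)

09:00-10:30, 12:00-15:00

Ulla in UTC: 08:00-11:00, 12:00-18:30 (add 5h to convert from UTC-5).
Idris in UTC: 09:00-10:30, 12:00-16:30, 18:00-20:00 (add 6h to convert from UTC-6).
Bianca in UTC: 08:00-15:00, 17:30-18:30 (add 8h to convert from UTC-8).
Sam in UTC: 08:30-15:30 (add 7h to convert from UTC-7).
Ulla ∩ Idris: 09:00-10:30, 12:00-16:30, 18:00-18:30.
Ulla ∩ Idris ∩ Bianca: 09:00-10:30, 12:00-15:00, 18:00-18:30.
Ulla ∩ Idris ∩ Bianca ∩ Sam: 09:00-10:30, 12:00-15:00.
Those are the intersection windows.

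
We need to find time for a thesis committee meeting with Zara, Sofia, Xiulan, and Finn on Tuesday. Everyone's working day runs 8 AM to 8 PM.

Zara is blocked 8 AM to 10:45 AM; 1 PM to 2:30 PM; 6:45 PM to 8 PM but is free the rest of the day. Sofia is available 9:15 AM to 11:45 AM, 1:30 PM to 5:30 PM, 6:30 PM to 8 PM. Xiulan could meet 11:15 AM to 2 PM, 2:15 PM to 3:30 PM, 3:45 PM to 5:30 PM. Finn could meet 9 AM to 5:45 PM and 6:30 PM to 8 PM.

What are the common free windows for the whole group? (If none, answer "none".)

Zara free: 10:45-13:00, 14:30-18:45 (invert busy blocks within the working day).
Sofia free: 09:15-11:45, 13:30-17:30, 18:30-20:00.
Xiulan free: 11:15-14:00, 14:15-15:30, 15:45-17:30.
Finn free: 09:00-17:45, 18:30-20:00.
Zara ∩ Sofia: 10:45-11:45, 14:30-17:30, 18:30-18:45.
Zara ∩ Sofia ∩ Xiulan: 11:15-11:45, 14:30-15:30, 15:45-17:30.
Zara ∩ Sofia ∩ Xiulan ∩ Finn: 11:15-11:45, 14:30-15:30, 15:45-17:30.

11:15-11:45, 14:30-15:30, 15:45-17:30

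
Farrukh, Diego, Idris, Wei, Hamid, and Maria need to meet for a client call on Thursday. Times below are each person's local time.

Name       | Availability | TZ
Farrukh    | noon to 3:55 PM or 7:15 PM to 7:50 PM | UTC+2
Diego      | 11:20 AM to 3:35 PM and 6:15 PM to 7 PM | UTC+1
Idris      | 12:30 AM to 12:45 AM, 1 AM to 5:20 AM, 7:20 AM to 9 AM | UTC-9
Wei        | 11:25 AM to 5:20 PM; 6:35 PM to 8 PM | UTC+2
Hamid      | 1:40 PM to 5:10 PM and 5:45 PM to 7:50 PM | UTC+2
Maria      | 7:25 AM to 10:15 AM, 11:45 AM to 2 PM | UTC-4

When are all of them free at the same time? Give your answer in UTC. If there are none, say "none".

11:40-13:55, 17:15-17:50

Farrukh in UTC: 10:00-13:55, 17:15-17:50 (subtract 2h to convert from UTC+2).
Diego in UTC: 10:20-14:35, 17:15-18:00 (subtract 1h to convert from UTC+1).
Idris in UTC: 09:30-09:45, 10:00-14:20, 16:20-18:00 (add 9h to convert from UTC-9).
Wei in UTC: 09:25-15:20, 16:35-18:00 (subtract 2h to convert from UTC+2).
Hamid in UTC: 11:40-15:10, 15:45-17:50 (subtract 2h to convert from UTC+2).
Maria in UTC: 11:25-14:15, 15:45-18:00 (add 4h to convert from UTC-4).
Farrukh ∩ Diego: 10:20-13:55, 17:15-17:50.
Farrukh ∩ Diego ∩ Idris: 10:20-13:55, 17:15-17:50.
Farrukh ∩ Diego ∩ Idris ∩ Wei: 10:20-13:55, 17:15-17:50.
Farrukh ∩ Diego ∩ Idris ∩ Wei ∩ Hamid: 11:40-13:55, 17:15-17:50.
Farrukh ∩ Diego ∩ Idris ∩ Wei ∩ Hamid ∩ Maria: 11:40-13:55, 17:15-17:50.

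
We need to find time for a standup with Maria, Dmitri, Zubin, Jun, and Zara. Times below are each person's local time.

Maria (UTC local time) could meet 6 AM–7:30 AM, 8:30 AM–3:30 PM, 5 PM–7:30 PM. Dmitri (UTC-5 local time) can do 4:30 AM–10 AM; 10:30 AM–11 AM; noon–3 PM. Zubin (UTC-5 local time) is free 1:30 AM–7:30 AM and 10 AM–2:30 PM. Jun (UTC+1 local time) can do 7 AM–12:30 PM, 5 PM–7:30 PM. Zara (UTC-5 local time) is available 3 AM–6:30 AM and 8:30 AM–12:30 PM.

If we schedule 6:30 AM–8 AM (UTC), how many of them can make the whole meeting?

2

Maria in UTC: 06:00-07:30, 08:30-15:30, 17:00-19:30.
Dmitri in UTC: 09:30-15:00, 15:30-16:00, 17:00-20:00 (add 5h to convert from UTC-5).
Zubin in UTC: 06:30-12:30, 15:00-19:30 (add 5h to convert from UTC-5).
Jun in UTC: 06:00-11:30, 16:00-18:30 (subtract 1h to convert from UTC+1).
Zara in UTC: 08:00-11:30, 13:30-17:30 (add 5h to convert from UTC-5).
Zubin and Jun can make the full 06:30-08:00 slot — that's 2.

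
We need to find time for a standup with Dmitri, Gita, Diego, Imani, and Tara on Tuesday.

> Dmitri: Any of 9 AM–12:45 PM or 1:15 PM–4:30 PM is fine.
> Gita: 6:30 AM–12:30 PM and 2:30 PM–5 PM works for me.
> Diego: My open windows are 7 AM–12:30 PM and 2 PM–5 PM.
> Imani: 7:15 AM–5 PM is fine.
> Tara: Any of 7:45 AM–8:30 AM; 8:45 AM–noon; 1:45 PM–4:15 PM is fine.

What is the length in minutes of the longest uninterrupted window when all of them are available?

180

Dmitri ∩ Gita: 09:00-12:30, 14:30-16:30.
Dmitri ∩ Gita ∩ Diego: 09:00-12:30, 14:30-16:30.
Dmitri ∩ Gita ∩ Diego ∩ Imani: 09:00-12:30, 14:30-16:30.
Dmitri ∩ Gita ∩ Diego ∩ Imani ∩ Tara: 09:00-12:00, 14:30-16:15.
The longest is 09:00-12:00 at 180 minutes.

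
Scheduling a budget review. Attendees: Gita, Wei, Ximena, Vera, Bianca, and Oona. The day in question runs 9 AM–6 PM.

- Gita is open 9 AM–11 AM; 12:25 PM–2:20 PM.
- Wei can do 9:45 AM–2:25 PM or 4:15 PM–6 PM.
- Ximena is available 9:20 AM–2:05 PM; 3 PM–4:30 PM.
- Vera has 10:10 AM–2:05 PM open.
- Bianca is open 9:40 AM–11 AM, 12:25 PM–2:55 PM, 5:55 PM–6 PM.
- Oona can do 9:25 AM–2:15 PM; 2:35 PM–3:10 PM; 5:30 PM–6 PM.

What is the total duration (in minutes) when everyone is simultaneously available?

Gita ∩ Wei: 09:45-11:00, 12:25-14:20.
Gita ∩ Wei ∩ Ximena: 09:45-11:00, 12:25-14:05.
Gita ∩ Wei ∩ Ximena ∩ Vera: 10:10-11:00, 12:25-14:05.
Gita ∩ Wei ∩ Ximena ∩ Vera ∩ Bianca: 10:10-11:00, 12:25-14:05.
Gita ∩ Wei ∩ Ximena ∩ Vera ∩ Bianca ∩ Oona: 10:10-11:00, 12:25-14:05.
Those are the intersection windows.
Summing the common windows: 50 + 100 = 150 minutes.

150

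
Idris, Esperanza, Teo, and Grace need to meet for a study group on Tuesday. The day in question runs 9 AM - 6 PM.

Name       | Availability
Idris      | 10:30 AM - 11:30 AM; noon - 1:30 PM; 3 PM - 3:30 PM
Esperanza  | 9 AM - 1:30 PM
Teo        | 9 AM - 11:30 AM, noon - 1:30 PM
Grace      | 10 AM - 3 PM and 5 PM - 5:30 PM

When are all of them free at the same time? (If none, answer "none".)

10:30-11:30, 12:00-13:30

Idris ∩ Esperanza: 10:30-11:30, 12:00-13:30.
Idris ∩ Esperanza ∩ Teo: 10:30-11:30, 12:00-13:30.
Idris ∩ Esperanza ∩ Teo ∩ Grace: 10:30-11:30, 12:00-13:30.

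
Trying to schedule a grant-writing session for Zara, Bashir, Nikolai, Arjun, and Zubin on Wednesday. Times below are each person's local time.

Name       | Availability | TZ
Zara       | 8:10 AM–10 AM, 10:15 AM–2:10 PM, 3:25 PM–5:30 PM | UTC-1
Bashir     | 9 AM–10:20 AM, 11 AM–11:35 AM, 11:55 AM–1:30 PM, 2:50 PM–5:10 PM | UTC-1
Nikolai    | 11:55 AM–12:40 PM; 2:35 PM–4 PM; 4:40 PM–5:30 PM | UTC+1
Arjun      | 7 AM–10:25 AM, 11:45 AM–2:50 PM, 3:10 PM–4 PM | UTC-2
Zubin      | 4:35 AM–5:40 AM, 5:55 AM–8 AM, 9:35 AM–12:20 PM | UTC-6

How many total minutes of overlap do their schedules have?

30

Zara in UTC: 09:10-11:00, 11:15-15:10, 16:25-18:30 (add 1h to convert from UTC-1).
Bashir in UTC: 10:00-11:20, 12:00-12:35, 12:55-14:30, 15:50-18:10 (add 1h to convert from UTC-1).
Nikolai in UTC: 10:55-11:40, 13:35-15:00, 15:40-16:30 (subtract 1h to convert from UTC+1).
Arjun in UTC: 09:00-12:25, 13:45-16:50, 17:10-18:00 (add 2h to convert from UTC-2).
Zubin in UTC: 10:35-11:40, 11:55-14:00, 15:35-18:20 (add 6h to convert from UTC-6).
Zara ∩ Bashir: 10:00-11:00, 11:15-11:20, 12:00-12:35, 12:55-14:30, 16:25-18:10.
Zara ∩ Bashir ∩ Nikolai: 10:55-11:00, 11:15-11:20, 13:35-14:30, 16:25-16:30.
Zara ∩ Bashir ∩ Nikolai ∩ Arjun: 10:55-11:00, 11:15-11:20, 13:45-14:30, 16:25-16:30.
Zara ∩ Bashir ∩ Nikolai ∩ Arjun ∩ Zubin: 10:55-11:00, 11:15-11:20, 13:45-14:00, 16:25-16:30.
Summing the common windows: 5 + 5 + 15 + 5 = 30 minutes.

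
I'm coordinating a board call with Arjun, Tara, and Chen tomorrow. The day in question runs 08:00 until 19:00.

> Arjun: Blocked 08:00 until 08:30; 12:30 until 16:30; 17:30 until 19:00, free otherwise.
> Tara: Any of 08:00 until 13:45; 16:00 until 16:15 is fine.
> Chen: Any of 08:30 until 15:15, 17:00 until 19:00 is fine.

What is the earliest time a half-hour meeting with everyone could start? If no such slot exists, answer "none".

08:30

Arjun free: 08:30-12:30, 16:30-17:30 (invert busy blocks within the working day).
Tara free: 08:00-13:45, 16:00-16:15.
Chen free: 08:30-15:15, 17:00-19:00.
Arjun ∩ Tara: 08:30-12:30.
Arjun ∩ Tara ∩ Chen: 08:30-12:30.
The first common window of at least 30 minutes is 08:30-12:30, so the earliest start is 08:30.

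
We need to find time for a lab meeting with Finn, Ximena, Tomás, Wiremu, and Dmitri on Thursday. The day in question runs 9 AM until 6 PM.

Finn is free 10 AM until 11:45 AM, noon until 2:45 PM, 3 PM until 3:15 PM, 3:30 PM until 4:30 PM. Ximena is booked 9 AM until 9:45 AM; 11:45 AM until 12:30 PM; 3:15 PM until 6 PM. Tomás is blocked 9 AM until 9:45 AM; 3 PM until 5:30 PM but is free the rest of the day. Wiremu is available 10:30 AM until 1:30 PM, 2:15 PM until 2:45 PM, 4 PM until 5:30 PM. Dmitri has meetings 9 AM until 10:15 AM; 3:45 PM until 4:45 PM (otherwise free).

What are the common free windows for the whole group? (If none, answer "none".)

10:30-11:45, 12:30-13:30, 14:15-14:45

Finn free: 10:00-11:45, 12:00-14:45, 15:00-15:15, 15:30-16:30.
Ximena free: 09:45-11:45, 12:30-15:15 (invert busy blocks within the working day).
Tomás free: 09:45-15:00, 17:30-18:00 (invert busy blocks within the working day).
Wiremu free: 10:30-13:30, 14:15-14:45, 16:00-17:30.
Dmitri free: 10:15-15:45, 16:45-18:00 (invert busy blocks within the working day).
Finn ∩ Ximena: 10:00-11:45, 12:30-14:45, 15:00-15:15.
Finn ∩ Ximena ∩ Tomás: 10:00-11:45, 12:30-14:45.
Finn ∩ Ximena ∩ Tomás ∩ Wiremu: 10:30-11:45, 12:30-13:30, 14:15-14:45.
Finn ∩ Ximena ∩ Tomás ∩ Wiremu ∩ Dmitri: 10:30-11:45, 12:30-13:30, 14:15-14:45.
Those are the intersection windows.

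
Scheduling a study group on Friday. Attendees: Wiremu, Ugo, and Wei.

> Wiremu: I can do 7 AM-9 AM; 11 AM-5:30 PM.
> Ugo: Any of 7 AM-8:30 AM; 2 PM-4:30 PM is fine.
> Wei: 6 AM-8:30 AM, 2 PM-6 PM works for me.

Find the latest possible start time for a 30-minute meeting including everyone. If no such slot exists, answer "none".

16:00

Wiremu ∩ Ugo: 07:00-08:30, 14:00-16:30.
Wiremu ∩ Ugo ∩ Wei: 07:00-08:30, 14:00-16:30.
The last common window of at least 30 minutes is 14:00-16:30; a 30-minute meeting can start as late as 16:00 and still end by 16:30.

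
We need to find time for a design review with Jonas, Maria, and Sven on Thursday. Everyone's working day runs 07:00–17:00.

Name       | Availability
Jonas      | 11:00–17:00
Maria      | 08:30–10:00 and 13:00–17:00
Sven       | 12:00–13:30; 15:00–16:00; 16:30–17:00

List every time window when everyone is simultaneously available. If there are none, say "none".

Jonas ∩ Maria: 13:00-17:00.
Jonas ∩ Maria ∩ Sven: 13:00-13:30, 15:00-16:00, 16:30-17:00.

13:00-13:30, 15:00-16:00, 16:30-17:00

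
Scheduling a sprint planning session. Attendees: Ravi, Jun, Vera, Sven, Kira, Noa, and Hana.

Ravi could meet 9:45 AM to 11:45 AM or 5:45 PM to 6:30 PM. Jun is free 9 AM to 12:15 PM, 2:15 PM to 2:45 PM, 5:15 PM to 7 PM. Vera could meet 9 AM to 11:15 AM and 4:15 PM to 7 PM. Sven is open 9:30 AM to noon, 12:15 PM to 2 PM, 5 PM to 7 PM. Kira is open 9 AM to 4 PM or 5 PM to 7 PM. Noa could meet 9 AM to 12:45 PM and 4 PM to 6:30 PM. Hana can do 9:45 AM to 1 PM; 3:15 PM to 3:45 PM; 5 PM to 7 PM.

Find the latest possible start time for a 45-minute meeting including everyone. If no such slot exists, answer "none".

Ravi ∩ Jun: 09:45-11:45, 17:45-18:30.
Ravi ∩ Jun ∩ Vera: 09:45-11:15, 17:45-18:30.
Ravi ∩ Jun ∩ Vera ∩ Sven: 09:45-11:15, 17:45-18:30.
Ravi ∩ Jun ∩ Vera ∩ Sven ∩ Kira: 09:45-11:15, 17:45-18:30.
Ravi ∩ Jun ∩ Vera ∩ Sven ∩ Kira ∩ Noa: 09:45-11:15, 17:45-18:30.
Ravi ∩ Jun ∩ Vera ∩ Sven ∩ Kira ∩ Noa ∩ Hana: 09:45-11:15, 17:45-18:30.
The last common window of at least 45 minutes is 17:45-18:30; a 45-minute meeting can start as late as 17:45 and still end by 18:30.

17:45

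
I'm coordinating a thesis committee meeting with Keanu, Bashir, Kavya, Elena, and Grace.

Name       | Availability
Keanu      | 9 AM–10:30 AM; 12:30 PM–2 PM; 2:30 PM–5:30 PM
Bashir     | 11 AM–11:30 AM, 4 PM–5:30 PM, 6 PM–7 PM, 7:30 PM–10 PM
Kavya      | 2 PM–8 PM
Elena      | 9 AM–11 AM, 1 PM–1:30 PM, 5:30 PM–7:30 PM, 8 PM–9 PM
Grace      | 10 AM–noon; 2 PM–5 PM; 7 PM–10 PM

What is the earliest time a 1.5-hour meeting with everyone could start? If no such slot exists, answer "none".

Keanu ∩ Bashir: 16:00-17:30.
Keanu ∩ Bashir ∩ Kavya: 16:00-17:30.
Keanu ∩ Bashir ∩ Kavya ∩ Elena: ∅.
Keanu ∩ Bashir ∩ Kavya ∩ Elena ∩ Grace: ∅.
There is no time when everyone is free.
No common window is at least 90 minutes long.

none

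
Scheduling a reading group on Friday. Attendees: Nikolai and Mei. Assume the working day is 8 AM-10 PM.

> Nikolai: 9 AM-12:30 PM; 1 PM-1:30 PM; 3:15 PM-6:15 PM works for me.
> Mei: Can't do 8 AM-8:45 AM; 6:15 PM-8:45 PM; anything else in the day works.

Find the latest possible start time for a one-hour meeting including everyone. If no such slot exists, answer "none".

17:15

Nikolai free: 09:00-12:30, 13:00-13:30, 15:15-18:15.
Mei free: 08:45-18:15, 20:45-22:00 (invert busy blocks within the working day).
Nikolai ∩ Mei: 09:00-12:30, 13:00-13:30, 15:15-18:15.
The last common window of at least 60 minutes is 15:15-18:15; a 60-minute meeting can start as late as 17:15 and still end by 18:15.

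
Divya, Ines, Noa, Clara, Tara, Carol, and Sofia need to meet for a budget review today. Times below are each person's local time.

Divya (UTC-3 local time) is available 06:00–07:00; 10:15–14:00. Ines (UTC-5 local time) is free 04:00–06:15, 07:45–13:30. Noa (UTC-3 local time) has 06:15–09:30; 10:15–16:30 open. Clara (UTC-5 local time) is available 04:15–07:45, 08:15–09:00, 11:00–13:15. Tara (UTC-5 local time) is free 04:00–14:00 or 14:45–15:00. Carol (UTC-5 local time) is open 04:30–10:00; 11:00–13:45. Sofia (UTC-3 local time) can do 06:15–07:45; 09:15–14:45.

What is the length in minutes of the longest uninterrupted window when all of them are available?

Divya in UTC: 09:00-10:00, 13:15-17:00 (add 3h to convert from UTC-3).
Ines in UTC: 09:00-11:15, 12:45-18:30 (add 5h to convert from UTC-5).
Noa in UTC: 09:15-12:30, 13:15-19:30 (add 3h to convert from UTC-3).
Clara in UTC: 09:15-12:45, 13:15-14:00, 16:00-18:15 (add 5h to convert from UTC-5).
Tara in UTC: 09:00-19:00, 19:45-20:00 (add 5h to convert from UTC-5).
Carol in UTC: 09:30-15:00, 16:00-18:45 (add 5h to convert from UTC-5).
Sofia in UTC: 09:15-10:45, 12:15-17:45 (add 3h to convert from UTC-3).
Divya ∩ Ines: 09:00-10:00, 13:15-17:00.
Divya ∩ Ines ∩ Noa: 09:15-10:00, 13:15-17:00.
Divya ∩ Ines ∩ Noa ∩ Clara: 09:15-10:00, 13:15-14:00, 16:00-17:00.
Divya ∩ Ines ∩ Noa ∩ Clara ∩ Tara: 09:15-10:00, 13:15-14:00, 16:00-17:00.
Divya ∩ Ines ∩ Noa ∩ Clara ∩ Tara ∩ Carol: 09:30-10:00, 13:15-14:00, 16:00-17:00.
Divya ∩ Ines ∩ Noa ∩ Clara ∩ Tara ∩ Carol ∩ Sofia: 09:30-10:00, 13:15-14:00, 16:00-17:00.
Those are the intersection windows.
The longest is 16:00-17:00 at 60 minutes.

60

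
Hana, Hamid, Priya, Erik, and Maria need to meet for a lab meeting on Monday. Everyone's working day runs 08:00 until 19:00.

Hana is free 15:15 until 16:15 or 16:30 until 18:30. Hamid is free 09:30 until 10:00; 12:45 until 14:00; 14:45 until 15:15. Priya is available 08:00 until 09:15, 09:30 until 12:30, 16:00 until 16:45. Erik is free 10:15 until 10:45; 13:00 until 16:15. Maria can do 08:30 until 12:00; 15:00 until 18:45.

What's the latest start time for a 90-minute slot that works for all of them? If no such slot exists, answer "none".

none

Hana ∩ Hamid: ∅.
Hana ∩ Hamid ∩ Priya: ∅.
Hana ∩ Hamid ∩ Priya ∩ Erik: ∅.
Hana ∩ Hamid ∩ Priya ∩ Erik ∩ Maria: ∅.
There is no time when everyone is free.
No common window is at least 90 minutes long.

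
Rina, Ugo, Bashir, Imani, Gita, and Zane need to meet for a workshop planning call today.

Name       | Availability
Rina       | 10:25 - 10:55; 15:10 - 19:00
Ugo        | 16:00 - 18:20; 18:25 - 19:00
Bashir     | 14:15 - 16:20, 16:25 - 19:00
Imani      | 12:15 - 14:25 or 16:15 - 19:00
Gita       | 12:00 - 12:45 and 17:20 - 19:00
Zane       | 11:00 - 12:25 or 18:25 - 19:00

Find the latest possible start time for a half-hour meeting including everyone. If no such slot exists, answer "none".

Rina ∩ Ugo: 16:00-18:20, 18:25-19:00.
Rina ∩ Ugo ∩ Bashir: 16:00-16:20, 16:25-18:20, 18:25-19:00.
Rina ∩ Ugo ∩ Bashir ∩ Imani: 16:15-16:20, 16:25-18:20, 18:25-19:00.
Rina ∩ Ugo ∩ Bashir ∩ Imani ∩ Gita: 17:20-18:20, 18:25-19:00.
Rina ∩ Ugo ∩ Bashir ∩ Imani ∩ Gita ∩ Zane: 18:25-19:00.
So the common availability across everyone is 18:25-19:00.
The last common window of at least 30 minutes is 18:25-19:00; a 30-minute meeting can start as late as 18:30 and still end by 19:00.

18:30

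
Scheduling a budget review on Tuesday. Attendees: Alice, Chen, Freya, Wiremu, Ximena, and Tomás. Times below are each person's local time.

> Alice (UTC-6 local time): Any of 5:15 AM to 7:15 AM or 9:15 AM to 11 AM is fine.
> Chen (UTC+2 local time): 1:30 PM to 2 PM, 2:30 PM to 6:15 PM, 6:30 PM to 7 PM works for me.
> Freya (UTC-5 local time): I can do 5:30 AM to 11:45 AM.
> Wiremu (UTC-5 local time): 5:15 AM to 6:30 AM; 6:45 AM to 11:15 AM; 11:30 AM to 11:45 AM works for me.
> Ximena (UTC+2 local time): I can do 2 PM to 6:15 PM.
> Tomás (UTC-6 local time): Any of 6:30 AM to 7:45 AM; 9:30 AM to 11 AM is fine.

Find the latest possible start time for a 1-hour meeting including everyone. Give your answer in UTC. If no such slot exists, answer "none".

none

Alice in UTC: 11:15-13:15, 15:15-17:00 (add 6h to convert from UTC-6).
Chen in UTC: 11:30-12:00, 12:30-16:15, 16:30-17:00 (subtract 2h to convert from UTC+2).
Freya in UTC: 10:30-16:45 (add 5h to convert from UTC-5).
Wiremu in UTC: 10:15-11:30, 11:45-16:15, 16:30-16:45 (add 5h to convert from UTC-5).
Ximena in UTC: 12:00-16:15 (subtract 2h to convert from UTC+2).
Tomás in UTC: 12:30-13:45, 15:30-17:00 (add 6h to convert from UTC-6).
Alice ∩ Chen: 11:30-12:00, 12:30-13:15, 15:15-16:15, 16:30-17:00.
Alice ∩ Chen ∩ Freya: 11:30-12:00, 12:30-13:15, 15:15-16:15, 16:30-16:45.
Alice ∩ Chen ∩ Freya ∩ Wiremu: 11:45-12:00, 12:30-13:15, 15:15-16:15, 16:30-16:45.
Alice ∩ Chen ∩ Freya ∩ Wiremu ∩ Ximena: 12:30-13:15, 15:15-16:15.
Alice ∩ Chen ∩ Freya ∩ Wiremu ∩ Ximena ∩ Tomás: 12:30-13:15, 15:30-16:15.
No common window is at least 60 minutes long.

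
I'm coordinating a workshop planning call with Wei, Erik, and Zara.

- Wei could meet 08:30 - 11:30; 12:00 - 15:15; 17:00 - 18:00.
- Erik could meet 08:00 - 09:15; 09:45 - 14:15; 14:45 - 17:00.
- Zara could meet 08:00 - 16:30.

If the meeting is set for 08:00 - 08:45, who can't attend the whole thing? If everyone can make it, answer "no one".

Wei: not fully free for 08:00-08:45. Erik: free for 08:00-08:45. Zara: free for 08:00-08:45.

Wei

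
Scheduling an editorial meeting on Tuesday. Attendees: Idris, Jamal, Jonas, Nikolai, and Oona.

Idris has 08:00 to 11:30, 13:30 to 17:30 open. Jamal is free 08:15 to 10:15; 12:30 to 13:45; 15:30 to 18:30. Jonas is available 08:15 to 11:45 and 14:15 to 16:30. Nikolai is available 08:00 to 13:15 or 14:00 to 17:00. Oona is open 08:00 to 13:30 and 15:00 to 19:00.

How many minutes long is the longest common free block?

Idris ∩ Jamal: 08:15-10:15, 13:30-13:45, 15:30-17:30.
Idris ∩ Jamal ∩ Jonas: 08:15-10:15, 15:30-16:30.
Idris ∩ Jamal ∩ Jonas ∩ Nikolai: 08:15-10:15, 15:30-16:30.
Idris ∩ Jamal ∩ Jonas ∩ Nikolai ∩ Oona: 08:15-10:15, 15:30-16:30.
Those are the intersection windows.
The longest is 08:15-10:15 at 120 minutes.

120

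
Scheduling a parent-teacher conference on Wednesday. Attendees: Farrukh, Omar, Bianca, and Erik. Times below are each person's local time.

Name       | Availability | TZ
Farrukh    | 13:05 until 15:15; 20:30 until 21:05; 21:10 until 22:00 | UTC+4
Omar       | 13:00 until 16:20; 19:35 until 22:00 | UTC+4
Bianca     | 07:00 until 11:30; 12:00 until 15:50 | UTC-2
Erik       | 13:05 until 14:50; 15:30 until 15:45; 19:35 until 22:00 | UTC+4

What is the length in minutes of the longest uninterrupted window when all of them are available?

105

Farrukh in UTC: 09:05-11:15, 16:30-17:05, 17:10-18:00 (subtract 4h to convert from UTC+4).
Omar in UTC: 09:00-12:20, 15:35-18:00 (subtract 4h to convert from UTC+4).
Bianca in UTC: 09:00-13:30, 14:00-17:50 (add 2h to convert from UTC-2).
Erik in UTC: 09:05-10:50, 11:30-11:45, 15:35-18:00 (subtract 4h to convert from UTC+4).
Farrukh ∩ Omar: 09:05-11:15, 16:30-17:05, 17:10-18:00.
Farrukh ∩ Omar ∩ Bianca: 09:05-11:15, 16:30-17:05, 17:10-17:50.
Farrukh ∩ Omar ∩ Bianca ∩ Erik: 09:05-10:50, 16:30-17:05, 17:10-17:50.
The longest is 09:05-10:50 at 105 minutes.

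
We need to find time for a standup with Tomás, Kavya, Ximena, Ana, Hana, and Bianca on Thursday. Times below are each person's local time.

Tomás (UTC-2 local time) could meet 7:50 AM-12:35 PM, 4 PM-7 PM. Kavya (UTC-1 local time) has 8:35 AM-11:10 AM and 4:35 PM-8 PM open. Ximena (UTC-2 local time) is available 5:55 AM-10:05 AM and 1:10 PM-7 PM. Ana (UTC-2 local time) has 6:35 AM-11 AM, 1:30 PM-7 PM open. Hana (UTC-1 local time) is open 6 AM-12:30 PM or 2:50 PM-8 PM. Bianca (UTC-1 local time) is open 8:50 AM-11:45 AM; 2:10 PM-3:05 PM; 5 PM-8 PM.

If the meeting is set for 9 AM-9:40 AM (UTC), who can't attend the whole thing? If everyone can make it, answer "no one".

Bianca, Kavya, Tomás

Tomás in UTC: 09:50-14:35, 18:00-21:00 (add 2h to convert from UTC-2).
Kavya in UTC: 09:35-12:10, 17:35-21:00 (add 1h to convert from UTC-1).
Ximena in UTC: 07:55-12:05, 15:10-21:00 (add 2h to convert from UTC-2).
Ana in UTC: 08:35-13:00, 15:30-21:00 (add 2h to convert from UTC-2).
Hana in UTC: 07:00-13:30, 15:50-21:00 (add 1h to convert from UTC-1).
Bianca in UTC: 09:50-12:45, 15:10-16:05, 18:00-21:00 (add 1h to convert from UTC-1).
Tomás: not fully free for 09:00-09:40. Kavya: not fully free for 09:00-09:40. Ximena: free for 09:00-09:40. Ana: free for 09:00-09:40. Hana: free for 09:00-09:40. Bianca: not fully free for 09:00-09:40.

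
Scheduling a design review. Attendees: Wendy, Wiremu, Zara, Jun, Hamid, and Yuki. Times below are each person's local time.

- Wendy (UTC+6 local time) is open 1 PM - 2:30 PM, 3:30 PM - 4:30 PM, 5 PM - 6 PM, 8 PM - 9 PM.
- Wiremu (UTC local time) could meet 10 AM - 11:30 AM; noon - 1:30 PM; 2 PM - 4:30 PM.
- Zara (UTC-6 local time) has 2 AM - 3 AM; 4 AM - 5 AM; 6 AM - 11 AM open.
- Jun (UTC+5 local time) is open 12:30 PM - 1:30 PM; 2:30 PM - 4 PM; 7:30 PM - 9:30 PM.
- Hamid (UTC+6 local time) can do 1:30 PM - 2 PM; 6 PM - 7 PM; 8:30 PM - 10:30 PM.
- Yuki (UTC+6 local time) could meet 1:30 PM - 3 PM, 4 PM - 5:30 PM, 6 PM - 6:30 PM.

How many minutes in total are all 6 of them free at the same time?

0

Wendy in UTC: 07:00-08:30, 09:30-10:30, 11:00-12:00, 14:00-15:00 (subtract 6h to convert from UTC+6).
Wiremu in UTC: 10:00-11:30, 12:00-13:30, 14:00-16:30.
Zara in UTC: 08:00-09:00, 10:00-11:00, 12:00-17:00 (add 6h to convert from UTC-6).
Jun in UTC: 07:30-08:30, 09:30-11:00, 14:30-16:30 (subtract 5h to convert from UTC+5).
Hamid in UTC: 07:30-08:00, 12:00-13:00, 14:30-16:30 (subtract 6h to convert from UTC+6).
Yuki in UTC: 07:30-09:00, 10:00-11:30, 12:00-12:30 (subtract 6h to convert from UTC+6).
Wendy ∩ Wiremu: 10:00-10:30, 11:00-11:30, 14:00-15:00.
Wendy ∩ Wiremu ∩ Zara: 10:00-10:30, 14:00-15:00.
Wendy ∩ Wiremu ∩ Zara ∩ Jun: 10:00-10:30, 14:30-15:00.
Wendy ∩ Wiremu ∩ Zara ∩ Jun ∩ Hamid: 14:30-15:00.
Wendy ∩ Wiremu ∩ Zara ∩ Jun ∩ Hamid ∩ Yuki: ∅.
There is no time when everyone is free.
There is no common window, so the total is 0 minutes.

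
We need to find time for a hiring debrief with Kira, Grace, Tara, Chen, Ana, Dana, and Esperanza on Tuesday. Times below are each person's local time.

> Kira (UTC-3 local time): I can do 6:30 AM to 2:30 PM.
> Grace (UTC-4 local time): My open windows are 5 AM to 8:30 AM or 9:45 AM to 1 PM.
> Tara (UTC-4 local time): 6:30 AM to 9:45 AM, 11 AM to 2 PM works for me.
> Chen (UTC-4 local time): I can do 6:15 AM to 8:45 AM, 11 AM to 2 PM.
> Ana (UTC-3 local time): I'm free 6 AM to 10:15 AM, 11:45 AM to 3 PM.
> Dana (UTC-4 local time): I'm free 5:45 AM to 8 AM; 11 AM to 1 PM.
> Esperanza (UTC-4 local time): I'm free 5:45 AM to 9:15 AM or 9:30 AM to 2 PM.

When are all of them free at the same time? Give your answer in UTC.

Kira in UTC: 09:30-17:30 (add 3h to convert from UTC-3).
Grace in UTC: 09:00-12:30, 13:45-17:00 (add 4h to convert from UTC-4).
Tara in UTC: 10:30-13:45, 15:00-18:00 (add 4h to convert from UTC-4).
Chen in UTC: 10:15-12:45, 15:00-18:00 (add 4h to convert from UTC-4).
Ana in UTC: 09:00-13:15, 14:45-18:00 (add 3h to convert from UTC-3).
Dana in UTC: 09:45-12:00, 15:00-17:00 (add 4h to convert from UTC-4).
Esperanza in UTC: 09:45-13:15, 13:30-18:00 (add 4h to convert from UTC-4).
Kira ∩ Grace: 09:30-12:30, 13:45-17:00.
Kira ∩ Grace ∩ Tara: 10:30-12:30, 15:00-17:00.
Kira ∩ Grace ∩ Tara ∩ Chen: 10:30-12:30, 15:00-17:00.
Kira ∩ Grace ∩ Tara ∩ Chen ∩ Ana: 10:30-12:30, 15:00-17:00.
Kira ∩ Grace ∩ Tara ∩ Chen ∩ Ana ∩ Dana: 10:30-12:00, 15:00-17:00.
Kira ∩ Grace ∩ Tara ∩ Chen ∩ Ana ∩ Dana ∩ Esperanza: 10:30-12:00, 15:00-17:00.
Those are the intersection windows.

10:30-12:00, 15:00-17:00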